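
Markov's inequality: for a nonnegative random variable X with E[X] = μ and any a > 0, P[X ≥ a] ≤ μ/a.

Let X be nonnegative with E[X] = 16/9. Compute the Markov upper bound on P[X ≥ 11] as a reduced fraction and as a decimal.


μ = E[X] = 16/9, a = 11.
Markov: P[X ≥ 11] ≤ μ/a = (16/9)/11 = 16/99.
Numerically: ≈ 0.16162.
(Since a = 11 > μ = 1.77778, the bound 16/99 is < 1 and informative.)

P[X ≥ 11] ≤ 16/99 ≈ 0.16162.


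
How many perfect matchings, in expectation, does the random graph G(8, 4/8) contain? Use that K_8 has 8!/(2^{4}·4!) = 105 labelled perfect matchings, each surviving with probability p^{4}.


K_8 has 8!/(2^{4}·4!) = 105 labelled perfect matchings.
For each such perfect matching H, let X_H = 1 if all 4 edges of H are present in G. Then P[X_H = 1] = p^{4} = (1/2)^{4} = 1/16.
By linearity: E[X] = Σ_H E[X_H] = 105 · p^{4} = 105 · 1/16 = 105/16.
Numerically: E[X] ≈ 6.5625.

E[X] = 105 · (1/2)^{4} = 105/16 ≈ 6.5625.


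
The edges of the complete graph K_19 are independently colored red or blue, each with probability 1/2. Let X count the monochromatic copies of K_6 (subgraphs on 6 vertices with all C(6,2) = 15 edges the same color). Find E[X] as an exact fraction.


Let X = Σ_S X_S over the C(19, 6) = 27132 subsets S of size 6, where X_S = 1 if the K_6 on S is monochromatic.
For a fixed S, the K_6 on S has C(6, 2) = 15 edges. P[all 15 edges red] = (1/2)^15, and likewise for blue, so P[monochromatic] = 2·(1/2)^15 = 2^{1 − 15} = 1/16384.
By linearity: E[X] = C(19, 6) · 2^{1 − 15} = 27132 · 1/16384 = 6783/4096.
Numerically: E[X] ≈ 1.656006.

E[X] = C(19,6)·2^(1−C(6,2)) = 6783/4096 ≈ 1.656006.


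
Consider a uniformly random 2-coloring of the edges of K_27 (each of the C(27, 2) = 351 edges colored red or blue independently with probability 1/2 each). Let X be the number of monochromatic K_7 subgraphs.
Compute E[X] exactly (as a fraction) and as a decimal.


Let X = Σ_S X_S over the C(27, 7) = 888030 subsets S of size 7, where X_S = 1 if the K_7 on S is monochromatic.
For a fixed S, the K_7 on S has C(7, 2) = 21 edges. P[all 21 edges red] = (1/2)^21, and likewise for blue, so P[monochromatic] = 2·(1/2)^21 = 2^{1 − 21} = 1/1048576.
By linearity of expectation: E[X] = C(27, 7) · 2^{1 − 21} = 888030 · 1/1048576 = 444015/524288.
Numerically: E[X] ≈ 0.846891.

E[X] = C(27,7)·2^(1−C(7,2)) = 444015/524288 ≈ 0.846891.


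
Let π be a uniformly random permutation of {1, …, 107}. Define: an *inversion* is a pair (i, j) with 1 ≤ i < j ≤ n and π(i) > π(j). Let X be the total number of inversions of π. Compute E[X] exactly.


Write X = Σ X_I over the C(107, 2) = 5671 pairs i < j, with X_I the indicator of one inversion.
There are 5671 indicators.
For each fixed pair i < j, the values π(i) and π(j) are two distinct elements of {1, …, 107} in uniformly random order; by symmetry P[π(i) > π(j)] = 1/2.
By linearity: E[X] = 5671 · (1/2) = C(107, 2) · (1/2) = 5671/2 = 5671/2 ≈ 2835.50000.

E[X] = 5671/2 = 2835.50000.


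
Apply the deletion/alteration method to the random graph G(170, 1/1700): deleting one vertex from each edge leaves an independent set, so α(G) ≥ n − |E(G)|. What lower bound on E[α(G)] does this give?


E[|E(G)|] = C(170, 2)·p = 14365 · (1/1700) = 169/20.
E[α(G)] ≥ n − E[|E(G)|] = 170 − 169/20 = 3231/20.
Numerically: ≈ 161.550.
(This is only a lower bound; the true E[α(G)] may be larger.)

E[α(G)] ≥ 3231/20 ≈ 161.550.


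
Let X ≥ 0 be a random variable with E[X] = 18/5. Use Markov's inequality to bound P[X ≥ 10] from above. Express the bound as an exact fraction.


μ = E[X] = 18/5, a = 10.
Markov: P[X ≥ 10] ≤ μ/a = (18/5)/10 = 9/25.
Numerically: ≈ 0.36000.
(Since a = 10 > μ = 3.60000, the bound 9/25 is < 1 and informative.)

P[X ≥ 10] ≤ 9/25 ≈ 0.36000.


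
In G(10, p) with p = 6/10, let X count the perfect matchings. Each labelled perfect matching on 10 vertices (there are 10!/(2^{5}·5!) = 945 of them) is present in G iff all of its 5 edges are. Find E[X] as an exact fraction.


K_10 has 10!/(2^{5}·5!) = 945 labelled perfect matchings.
For each such perfect matching H, let X_H = 1 if all 5 edges of H are present in G. Then P[X_H = 1] = p^{5} = (3/5)^{5} = 243/3125.
By linearity of expectation: E[X] = Σ_H E[X_H] = 945 · p^{5} = 945 · 243/3125 = 45927/625.
Numerically: E[X] ≈ 73.48.

E[X] = 945 · (3/5)^{5} = 45927/625 ≈ 73.48.


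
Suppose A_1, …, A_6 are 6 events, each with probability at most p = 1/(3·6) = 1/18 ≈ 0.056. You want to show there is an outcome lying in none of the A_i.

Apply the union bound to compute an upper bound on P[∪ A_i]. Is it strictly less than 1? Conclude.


Union bound: P[∪_{i=1}^{6} A_i] ≤ Σ_i P[A_i] ≤ 6·p = 6·(1/18) = 1/3.
Numerically: 1/3 ≈ 0.333.
Is 1/3 < 1? YES.
Since P[∪ A_i] ≤ 1/3 < 1, the complement has P[∩ A_i^c] ≥ 1 − 1/3 = 2/3 > 0, so some outcome avoids every A_i.

6·p = 1/3 ≈ 0.333; existence CERTIFIED by the union bound.


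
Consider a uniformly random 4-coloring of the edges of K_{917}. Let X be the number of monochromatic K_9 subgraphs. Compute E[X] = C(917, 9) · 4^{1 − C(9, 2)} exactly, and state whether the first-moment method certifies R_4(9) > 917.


E[X] = C(917, 9) · 4^{1 − 36} = 1214670081818390006810 · 4^{−35} = 1214670081818390006810/1180591620717411303424.
As a reduced fraction: E[X] = 607335040909195003405/590295810358705651712 ≈ 1.0289.
Is E[X] < 1? NO.
Since E[X] ≥ 1, the first-moment bound is inconclusive at n = 917; it does NOT by itself certify R_4(9) > 917.

E[X] = 607335040909195003405/590295810358705651712 ≈ 1.0289; E[X] ≥ 1; first-moment method inconclusive here.


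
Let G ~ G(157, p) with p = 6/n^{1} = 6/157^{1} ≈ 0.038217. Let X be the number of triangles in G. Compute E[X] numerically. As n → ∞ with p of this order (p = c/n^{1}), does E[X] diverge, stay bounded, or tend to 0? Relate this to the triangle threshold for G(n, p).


Number of potential triangles: C(157, 3) = 632710.
Each occurs with probability p³ ≈ (0.038217)³ ≈ 5.5815497e-05.
By linearity: E[X] = C(157, 3)·p³ ≈ 632710 · 5.5815497e-05 ≈ 35.31502.
Here α = 1, so p = 6/n is exactly at the triangle threshold p ~ 1/n. Asymptotically E[X] → c³/6 = 6³/6 = 36 ≈ 36.00000, a bounded constant. In this regime the triangle count is asymptotically Poisson(c³/6).

E[X] ≈ 35.31502; in regime p = Θ(1/n^{1}) E[X] stays bounded (at the triangle threshold p ~ 1/n).


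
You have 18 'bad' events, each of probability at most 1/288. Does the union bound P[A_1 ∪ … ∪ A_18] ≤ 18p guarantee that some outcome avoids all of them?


Union bound: P[∪_{i=1}^{18} A_i] ≤ Σ_i P[A_i] ≤ 18·p = 18·(1/288) = 1/16.
Numerically: 1/16 ≈ 0.062500.
Is 1/16 < 1? YES.
Since P[∪ A_i] ≤ 1/16 < 1, the complement has P[∩ A_i^c] ≥ 1 − 1/16 = 15/16 > 0, so some outcome avoids every A_i.

18·p = 1/16 ≈ 0.062500; existence CERTIFIED by the union bound.


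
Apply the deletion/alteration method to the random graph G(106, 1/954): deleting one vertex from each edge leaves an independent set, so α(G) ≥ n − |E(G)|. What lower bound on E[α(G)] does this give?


E[|E(G)|] = C(106, 2)·p = 5565 · (1/954) = 35/6.
E[α(G)] ≥ n − E[|E(G)|] = 106 − 35/6 = 601/6.
Numerically: ≈ 100.166667.
(This is only a lower bound; the true E[α(G)] may be larger.)

E[α(G)] ≥ 601/6 ≈ 100.166667.


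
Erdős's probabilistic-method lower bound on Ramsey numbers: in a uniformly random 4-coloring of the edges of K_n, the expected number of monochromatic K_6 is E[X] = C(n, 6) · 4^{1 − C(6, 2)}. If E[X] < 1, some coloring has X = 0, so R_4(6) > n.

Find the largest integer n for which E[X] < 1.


We need C(n, 6) · 4^{1 − 15} < 1, i.e. C(n, 6) < 4^{15 − 1} = 268435456.
Check values of n near the boundary:
  n = 76: C(76, 6) = 218618940; 218618940 < 268435456? YES
  n = 77: C(77, 6) = 237093780; 237093780 < 268435456? YES
  n = 78: C(78, 6) = 256851595; 256851595 < 268435456? YES
  n = 79: C(79, 6) = 277962685; 277962685 < 268435456? NO
  n = 80: C(80, 6) = 300500200; 300500200 < 268435456? NO
  n = 81: C(81, 6) = 324540216; 324540216 < 268435456? NO
The largest n with C(n, 6) < 268435456 is n = 78 (where E[X] = 256851595/268435456 ≈ 0.957). Hence R_4(6) > 78, i.e. R_4(6) ≥ 79.

Largest n = 78; hence R_4(6) > 78.


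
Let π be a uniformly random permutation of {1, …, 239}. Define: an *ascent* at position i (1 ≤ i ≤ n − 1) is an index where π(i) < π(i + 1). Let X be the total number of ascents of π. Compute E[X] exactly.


Write X = Σ X_I over i = 1, …, 238, with X_I the indicator of one ascent.
There are 238 indicators.
For each fixed i, the pair (π(i), π(i+1)) is a uniformly random ordered pair of distinct values from {1, …, 239}; by symmetry P[π(i) < π(i+1)] = 1/2.
By linearity: E[X] = 238 · (1/2) = (239 − 1) · (1/2) = 119 ≈ 119.000000.

E[X] = 119 = 119.000000.


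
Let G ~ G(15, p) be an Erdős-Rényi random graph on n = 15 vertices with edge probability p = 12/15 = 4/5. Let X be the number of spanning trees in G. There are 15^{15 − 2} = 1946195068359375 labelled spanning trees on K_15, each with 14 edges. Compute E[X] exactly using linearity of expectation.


K_15 has 15^{15 − 2} = 1946195068359375 labelled spanning trees.
For each such spanning tree H, let X_H = 1 if all 14 edges of H are present in G. Then P[X_H = 1] = p^{14} = (4/5)^{14} = 268435456/6103515625.
By linearity: E[X] = Σ_H E[X_H] = 1946195068359375 · p^{14} = 1946195068359375 · 268435456/6103515625 = 427972821516288/5.
Numerically: E[X] ≈ 8.55946e+13.

E[X] = 1946195068359375 · (4/5)^{14} = 427972821516288/5 ≈ 8.55946e+13.


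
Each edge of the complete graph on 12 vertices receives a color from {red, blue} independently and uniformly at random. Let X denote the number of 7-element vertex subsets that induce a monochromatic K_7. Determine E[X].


Let X = Σ_S X_S over the C(12, 7) = 792 subsets S of size 7, where X_S = 1 if the K_7 on S is monochromatic.
For a fixed S, the K_7 on S has C(7, 2) = 21 edges. P[all 21 edges red] = (1/2)^21, and likewise for blue, so P[monochromatic] = 2·(1/2)^21 = 2^{1 − 21} = 1/1048576.
Summing: E[X] = C(12, 7) · 2^{1 − 21} = 792 · 1/1048576 = 99/131072.
Numerically: E[X] ≈ 0.000755.

E[X] = C(12,7)·2^(1−C(7,2)) = 99/131072 ≈ 0.000755.


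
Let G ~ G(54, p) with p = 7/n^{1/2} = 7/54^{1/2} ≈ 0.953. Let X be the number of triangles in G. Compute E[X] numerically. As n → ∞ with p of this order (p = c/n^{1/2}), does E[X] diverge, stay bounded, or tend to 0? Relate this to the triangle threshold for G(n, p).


Number of potential triangles: C(54, 3) = 24804.
Each occurs with probability p³ ≈ (0.953)³ ≈ 8.64378e-01.
By linearity: E[X] = C(54, 3)·p³ ≈ 24804 · 8.64378e-01 ≈ 21440.021.
Since α = 1/2 < 1, p = c/n^{1/2} ≫ 1/n is above the triangle threshold p ~ 1/n. Asymptotically E[X] ~ (c³/6)·n^{3(1−α)} = (7³/6)·n^{1.5} → ∞; triangles are abundant w.h.p.

E[X] ≈ 21440.021; in regime p = Θ(1/n^{1/2}) E[X] diverges (above the triangle threshold p ~ 1/n).


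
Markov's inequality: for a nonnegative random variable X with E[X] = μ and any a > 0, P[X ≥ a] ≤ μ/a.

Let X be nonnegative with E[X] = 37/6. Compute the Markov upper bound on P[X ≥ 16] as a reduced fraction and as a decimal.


μ = E[X] = 37/6, a = 16.
Markov: P[X ≥ 16] ≤ μ/a = (37/6)/16 = 37/96.
Numerically: ≈ 0.385.
(Since a = 16 > μ = 6.167, the bound 37/96 is < 1 and informative.)

P[X ≥ 16] ≤ 37/96 ≈ 0.385.


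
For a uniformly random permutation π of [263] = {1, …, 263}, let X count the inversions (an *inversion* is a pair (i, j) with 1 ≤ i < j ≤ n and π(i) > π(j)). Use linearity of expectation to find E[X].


Write X = Σ X_I over the C(263, 2) = 34453 pairs i < j, with X_I the indicator of one inversion.
There are 34453 indicators.
For each fixed pair i < j, the values π(i) and π(j) are two distinct elements of {1, …, 263} in uniformly random order; by symmetry P[π(i) > π(j)] = 1/2.
By linearity: E[X] = 34453 · (1/2) = C(263, 2) · (1/2) = 34453/2 = 34453/2 ≈ 17226.50000.

E[X] = 34453/2 = 17226.50000.


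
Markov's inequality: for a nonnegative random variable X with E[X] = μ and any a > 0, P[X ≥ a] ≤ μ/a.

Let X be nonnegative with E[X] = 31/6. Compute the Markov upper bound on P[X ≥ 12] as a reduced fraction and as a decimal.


μ = E[X] = 31/6, a = 12.
Markov: P[X ≥ 12] ≤ μ/a = (31/6)/12 = 31/72.
Numerically: ≈ 0.43056.
(Since a = 12 > μ = 5.16667, the bound 31/72 is < 1 and informative.)

P[X ≥ 12] ≤ 31/72 ≈ 0.43056.


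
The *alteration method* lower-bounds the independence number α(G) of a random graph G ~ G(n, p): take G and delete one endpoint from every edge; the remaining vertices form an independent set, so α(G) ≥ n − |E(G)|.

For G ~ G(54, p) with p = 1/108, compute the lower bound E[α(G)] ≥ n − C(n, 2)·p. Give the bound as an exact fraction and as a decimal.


E[|E(G)|] = C(54, 2)·p = 1431 · (1/108) = 53/4.
E[α(G)] ≥ n − E[|E(G)|] = 54 − 53/4 = 163/4.
Numerically: ≈ 40.7500.
(This is only a lower bound; the true E[α(G)] may be larger.)

E[α(G)] ≥ 163/4 ≈ 40.7500.


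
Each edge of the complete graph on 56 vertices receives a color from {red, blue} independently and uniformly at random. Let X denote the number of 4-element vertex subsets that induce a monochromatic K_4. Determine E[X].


Let X = Σ_S X_S over the C(56, 4) = 367290 subsets S of size 4, where X_S = 1 if the K_4 on S is monochromatic.
For a fixed S, the K_4 on S has C(4, 2) = 6 edges. P[all 6 edges red] = (1/2)^6, and likewise for blue, so P[monochromatic] = 2·(1/2)^6 = 2^{1 − 6} = 1/32.
By linearity: E[X] = C(56, 4) · 2^{1 − 6} = 367290 · 1/32 = 183645/16.
Numerically: E[X] ≈ 11477.81250.

E[X] = C(56,4)·2^(1−C(4,2)) = 183645/16 ≈ 11477.81250.


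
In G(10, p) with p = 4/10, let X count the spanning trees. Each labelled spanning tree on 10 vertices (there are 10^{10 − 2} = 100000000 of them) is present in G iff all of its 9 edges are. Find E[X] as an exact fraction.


K_10 has 10^{10 − 2} = 100000000 labelled spanning trees.
For each such spanning tree H, let X_H = 1 if all 9 edges of H are present in G. Then P[X_H = 1] = p^{9} = (2/5)^{9} = 512/1953125.
By linearity: E[X] = Σ_H E[X_H] = 100000000 · p^{9} = 100000000 · 512/1953125 = 131072/5.
Numerically: E[X] ≈ 26214.

E[X] = 100000000 · (2/5)^{9} = 131072/5 ≈ 26214.


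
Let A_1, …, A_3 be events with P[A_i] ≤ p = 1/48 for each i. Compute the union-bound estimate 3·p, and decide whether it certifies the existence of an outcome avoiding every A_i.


Union bound: P[∪_{i=1}^{3} A_i] ≤ Σ_i P[A_i] ≤ 3·p = 3·(1/48) = 1/16.
Numerically: 1/16 ≈ 0.062500.
Is 1/16 < 1? YES.
Since P[∪ A_i] ≤ 1/16 < 1, the complement has P[∩ A_i^c] ≥ 1 − 1/16 = 15/16 > 0, so some outcome avoids every A_i.

3·p = 1/16 ≈ 0.062500; existence CERTIFIED by the union bound.


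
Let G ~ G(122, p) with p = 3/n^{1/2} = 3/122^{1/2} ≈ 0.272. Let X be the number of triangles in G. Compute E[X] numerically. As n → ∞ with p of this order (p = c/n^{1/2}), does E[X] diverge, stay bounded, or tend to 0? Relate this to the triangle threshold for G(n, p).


Number of potential triangles: C(122, 3) = 295240.
Each occurs with probability p³ ≈ (0.272)³ ≈ 2.00366e-02.
By linearity: E[X] = C(122, 3)·p³ ≈ 295240 · 2.00366e-02 ≈ 5915.606.
Since α = 1/2 < 1, p = c/n^{1/2} ≫ 1/n is above the triangle threshold p ~ 1/n. Asymptotically E[X] ~ (c³/6)·n^{3(1−α)} = (3³/6)·n^{1.5} → ∞; triangles are abundant w.h.p.

E[X] ≈ 5915.606; in regime p = Θ(1/n^{1/2}) E[X] diverges (above the triangle threshold p ~ 1/n).


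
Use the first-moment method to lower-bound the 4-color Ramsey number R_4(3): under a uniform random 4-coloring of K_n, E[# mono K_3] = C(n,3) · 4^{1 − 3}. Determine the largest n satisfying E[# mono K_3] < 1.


We need C(n, 3) · 4^{1 − 3} < 1, i.e. C(n, 3) < 4^{3 − 1} = 16.
Check values of n near the boundary:
  n = 3: C(3, 3) = 1; 1 < 16? YES
  n = 4: C(4, 3) = 4; 4 < 16? YES
  n = 5: C(5, 3) = 10; 10 < 16? YES
  n = 6: C(6, 3) = 20; 20 < 16? NO
The largest n with C(n, 3) < 16 is n = 5 (where E[X] = 5/8 ≈ 0.625000). Hence R_4(3) > 5, i.e. R_4(3) ≥ 6.

Largest n = 5; hence R_4(3) > 5.


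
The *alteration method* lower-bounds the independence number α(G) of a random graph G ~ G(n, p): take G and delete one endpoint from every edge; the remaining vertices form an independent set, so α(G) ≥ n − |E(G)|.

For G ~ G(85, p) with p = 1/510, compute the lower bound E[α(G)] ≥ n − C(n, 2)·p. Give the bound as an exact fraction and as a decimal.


E[|E(G)|] = C(85, 2)·p = 3570 · (1/510) = 7.
E[α(G)] ≥ n − E[|E(G)|] = 85 − 7 = 78.
Numerically: ≈ 78.00000.
(This is only a lower bound; the true E[α(G)] may be larger.)

E[α(G)] ≥ 78 ≈ 78.00000.


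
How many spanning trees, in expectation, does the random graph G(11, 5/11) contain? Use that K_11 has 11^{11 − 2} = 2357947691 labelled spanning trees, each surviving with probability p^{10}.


K_11 has 11^{11 − 2} = 2357947691 labelled spanning trees.
For each such spanning tree H, let X_H = 1 if all 10 edges of H are present in G. Then P[X_H = 1] = p^{10} = (5/11)^{10} = 9765625/25937424601.
By linearity of expectation: E[X] = Σ_H E[X_H] = 2357947691 · p^{10} = 2357947691 · 9765625/25937424601 = 9765625/11.
Numerically: E[X] ≈ 8.878e+05.

E[X] = 2357947691 · (5/11)^{10} = 9765625/11 ≈ 8.878e+05.


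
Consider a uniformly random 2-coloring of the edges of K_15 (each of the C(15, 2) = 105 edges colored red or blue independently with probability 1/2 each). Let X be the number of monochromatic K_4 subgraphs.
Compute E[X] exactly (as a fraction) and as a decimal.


Let X = Σ_S X_S over the C(15, 4) = 1365 subsets S of size 4, where X_S = 1 if the K_4 on S is monochromatic.
For a fixed S, the K_4 on S has C(4, 2) = 6 edges. P[all 6 edges red] = (1/2)^6, and likewise for blue, so P[monochromatic] = 2·(1/2)^6 = 2^{1 − 6} = 1/32.
By linearity: E[X] = C(15, 4) · 2^{1 − 6} = 1365 · 1/32 = 1365/32.
Numerically: E[X] ≈ 42.656.

E[X] = C(15,4)·2^(1−C(4,2)) = 1365/32 ≈ 42.656.


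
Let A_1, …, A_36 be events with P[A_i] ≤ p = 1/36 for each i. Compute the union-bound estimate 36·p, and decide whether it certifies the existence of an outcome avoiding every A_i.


Union bound: P[∪_{i=1}^{36} A_i] ≤ Σ_i P[A_i] ≤ 36·p = 36·(1/36) = 1.
Numerically: 1 ≈ 1.00000.
Is 1 < 1? NO.
Since the bound 1 is ≥ 1, the union bound is uninformative here; it does NOT by itself certify existence.

36·p = 1 ≈ 1.00000; existence NOT certified by the union bound.


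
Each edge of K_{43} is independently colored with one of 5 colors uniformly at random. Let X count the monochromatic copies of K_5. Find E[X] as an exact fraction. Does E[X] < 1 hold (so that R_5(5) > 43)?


E[X] = C(43, 5) · 5^{1 − 10} = 962598 · 5^{−9} = 962598/1953125.
As a reduced fraction: E[X] = 962598/1953125 ≈ 0.4929.
Is E[X] < 1? YES.
Since E[X] < 1, there exists a 5-coloring of K_{43} with no monochromatic K_5; hence R_5(5) > 43.

E[X] = 962598/1953125 ≈ 0.4929; E[X] < 1, so R_5(5) > 43.


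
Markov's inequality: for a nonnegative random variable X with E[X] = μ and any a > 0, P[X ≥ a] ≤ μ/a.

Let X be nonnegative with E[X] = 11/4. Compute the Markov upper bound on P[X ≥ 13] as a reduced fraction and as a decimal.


μ = E[X] = 11/4, a = 13.
Markov: P[X ≥ 13] ≤ μ/a = (11/4)/13 = 11/52.
Numerically: ≈ 0.21154.
(Since a = 13 > μ = 2.75000, the bound 11/52 is < 1 and informative.)

P[X ≥ 13] ≤ 11/52 ≈ 0.21154.


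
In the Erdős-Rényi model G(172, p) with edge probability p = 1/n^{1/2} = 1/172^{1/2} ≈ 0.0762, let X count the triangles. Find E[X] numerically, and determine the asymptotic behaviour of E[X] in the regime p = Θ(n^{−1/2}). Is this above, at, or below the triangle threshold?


Number of potential triangles: C(172, 3) = 833340.
Each occurs with probability p³ ≈ (0.0762)³ ≈ 4.43310e-04.
By linearity: E[X] = C(172, 3)·p³ ≈ 833340 · 4.43310e-04 ≈ 369.428.
Since α = 1/2 < 1, p = c/n^{1/2} ≫ 1/n is above the triangle threshold p ~ 1/n. Asymptotically E[X] ~ (c³/6)·n^{3(1−α)} = (1³/6)·n^{1.5} → ∞; triangles are abundant w.h.p.

E[X] ≈ 369.428; in regime p = Θ(1/n^{1/2}) E[X] diverges (above the triangle threshold p ~ 1/n).


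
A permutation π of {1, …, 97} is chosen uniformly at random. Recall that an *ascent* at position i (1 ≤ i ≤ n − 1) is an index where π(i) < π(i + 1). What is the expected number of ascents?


Write X = Σ X_I over i = 1, …, 96, with X_I the indicator of one ascent.
There are 96 indicators.
For each fixed i, the pair (π(i), π(i+1)) is a uniformly random ordered pair of distinct values from {1, …, 97}; by symmetry P[π(i) < π(i+1)] = 1/2.
By linearity: E[X] = 96 · (1/2) = (97 − 1) · (1/2) = 48 ≈ 48.000000.

E[X] = 48 = 48.000000.


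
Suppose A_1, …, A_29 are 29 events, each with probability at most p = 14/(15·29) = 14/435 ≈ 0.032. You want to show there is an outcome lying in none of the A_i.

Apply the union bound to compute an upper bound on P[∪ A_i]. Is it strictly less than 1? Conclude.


Union bound: P[∪_{i=1}^{29} A_i] ≤ Σ_i P[A_i] ≤ 29·p = 29·(14/435) = 14/15.
Numerically: 14/15 ≈ 0.933.
Is 14/15 < 1? YES.
Since P[∪ A_i] ≤ 14/15 < 1, the complement has P[∩ A_i^c] ≥ 1 − 14/15 = 1/15 > 0, so some outcome avoids every A_i.

29·p = 14/15 ≈ 0.933; existence CERTIFIED by the union bound.


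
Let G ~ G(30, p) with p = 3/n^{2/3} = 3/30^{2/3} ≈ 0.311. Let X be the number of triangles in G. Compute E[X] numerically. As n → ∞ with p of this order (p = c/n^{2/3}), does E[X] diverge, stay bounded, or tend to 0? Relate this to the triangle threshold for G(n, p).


Number of potential triangles: C(30, 3) = 4060.
Each occurs with probability p³ ≈ (0.311)³ ≈ 3.00000e-02.
By linearity: E[X] = C(30, 3)·p³ ≈ 4060 · 3.00000e-02 ≈ 121.800.
Since α = 2/3 < 1, p = c/n^{2/3} ≫ 1/n is above the triangle threshold p ~ 1/n. Asymptotically E[X] ~ (c³/6)·n^{3(1−α)} = (3³/6)·n^{1} → ∞; triangles are abundant w.h.p.

E[X] ≈ 121.800; in regime p = Θ(1/n^{2/3}) E[X] diverges (above the triangle threshold p ~ 1/n).


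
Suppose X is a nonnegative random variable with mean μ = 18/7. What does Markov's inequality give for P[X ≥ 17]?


μ = E[X] = 18/7, a = 17.
Markov: P[X ≥ 17] ≤ μ/a = (18/7)/17 = 18/119.
Numerically: ≈ 0.15126.
(Since a = 17 > μ = 2.57143, the bound 18/119 is < 1 and informative.)

P[X ≥ 17] ≤ 18/119 ≈ 0.15126.


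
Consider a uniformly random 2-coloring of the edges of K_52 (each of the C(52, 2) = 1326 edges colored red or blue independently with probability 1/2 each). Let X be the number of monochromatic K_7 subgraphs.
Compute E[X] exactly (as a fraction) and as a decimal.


Let X = Σ_S X_S over the C(52, 7) = 133784560 subsets S of size 7, where X_S = 1 if the K_7 on S is monochromatic.
For a fixed S, the K_7 on S has C(7, 2) = 21 edges. P[all 21 edges red] = (1/2)^21, and likewise for blue, so P[monochromatic] = 2·(1/2)^21 = 2^{1 − 21} = 1/1048576.
By linearity: E[X] = C(52, 7) · 2^{1 − 21} = 133784560 · 1/1048576 = 8361535/65536.
Numerically: E[X] ≈ 127.586899.

E[X] = C(52,7)·2^(1−C(7,2)) = 8361535/65536 ≈ 127.586899.


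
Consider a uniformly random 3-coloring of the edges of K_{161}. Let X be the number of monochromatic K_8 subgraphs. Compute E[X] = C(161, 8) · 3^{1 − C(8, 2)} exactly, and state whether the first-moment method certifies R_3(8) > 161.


E[X] = C(161, 8) · 3^{1 − 28} = 9383313279340 · 3^{−27} = 9383313279340/7625597484987.
As a reduced fraction: E[X] = 9383313279340/7625597484987 ≈ 1.2305020.
Is E[X] < 1? NO.
Since E[X] ≥ 1, the first-moment bound is inconclusive at n = 161; it does NOT by itself certify R_3(8) > 161.

E[X] = 9383313279340/7625597484987 ≈ 1.2305020; E[X] ≥ 1; first-moment method inconclusive here.


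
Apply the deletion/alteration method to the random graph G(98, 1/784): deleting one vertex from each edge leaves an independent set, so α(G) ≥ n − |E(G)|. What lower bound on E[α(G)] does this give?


E[|E(G)|] = C(98, 2)·p = 4753 · (1/784) = 97/16.
E[α(G)] ≥ n − E[|E(G)|] = 98 − 97/16 = 1471/16.
Numerically: ≈ 91.93750.
(This is only a lower bound; the true E[α(G)] may be larger.)

E[α(G)] ≥ 1471/16 ≈ 91.93750.


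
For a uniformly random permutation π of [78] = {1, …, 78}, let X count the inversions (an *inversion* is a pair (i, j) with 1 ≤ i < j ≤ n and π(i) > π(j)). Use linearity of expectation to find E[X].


Write X = Σ X_I over the C(78, 2) = 3003 pairs i < j, with X_I the indicator of one inversion.
There are 3003 indicators.
For each fixed pair i < j, the values π(i) and π(j) are two distinct elements of {1, …, 78} in uniformly random order; by symmetry P[π(i) > π(j)] = 1/2.
By linearity: E[X] = 3003 · (1/2) = C(78, 2) · (1/2) = 3003/2 = 3003/2 ≈ 1501.500000.

E[X] = 3003/2 = 1501.500000.


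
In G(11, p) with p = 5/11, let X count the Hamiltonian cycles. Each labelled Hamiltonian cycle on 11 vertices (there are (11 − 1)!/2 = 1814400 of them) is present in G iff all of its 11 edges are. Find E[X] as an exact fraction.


K_11 has (11 − 1)!/2 = 1814400 labelled Hamiltonian cycles.
For each such Hamiltonian cycle H, let X_H = 1 if all 11 edges of H are present in G. Then P[X_H = 1] = p^{11} = (5/11)^{11} = 48828125/285311670611.
Summing the indicators: E[X] = Σ_H E[X_H] = 1814400 · p^{11} = 1814400 · 48828125/285311670611 = 88593750000000/285311670611.
Numerically: E[X] ≈ 311.

E[X] = 1814400 · (5/11)^{11} = 88593750000000/285311670611 ≈ 311.


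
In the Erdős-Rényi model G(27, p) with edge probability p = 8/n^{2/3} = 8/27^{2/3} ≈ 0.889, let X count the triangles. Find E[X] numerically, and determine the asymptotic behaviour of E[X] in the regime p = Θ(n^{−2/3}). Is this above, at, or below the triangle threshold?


Number of potential triangles: C(27, 3) = 2925.
Each occurs with probability p³ ≈ (0.889)³ ≈ 7.02332e-01.
By linearity: E[X] = C(27, 3)·p³ ≈ 2925 · 7.02332e-01 ≈ 2054.321.
Since α = 2/3 < 1, p = c/n^{2/3} ≫ 1/n is above the triangle threshold p ~ 1/n. Asymptotically E[X] ~ (c³/6)·n^{3(1−α)} = (8³/6)·n^{1} → ∞; triangles are abundant w.h.p.

E[X] ≈ 2054.321; in regime p = Θ(1/n^{2/3}) E[X] diverges (above the triangle threshold p ~ 1/n).


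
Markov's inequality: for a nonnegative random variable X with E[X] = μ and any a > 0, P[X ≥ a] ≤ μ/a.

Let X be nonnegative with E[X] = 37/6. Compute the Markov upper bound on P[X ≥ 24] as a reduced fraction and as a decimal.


μ = E[X] = 37/6, a = 24.
Markov: P[X ≥ 24] ≤ μ/a = (37/6)/24 = 37/144.
Numerically: ≈ 0.256944.
(Since a = 24 > μ = 6.166667, the bound 37/144 is < 1 and informative.)

P[X ≥ 24] ≤ 37/144 ≈ 0.256944.


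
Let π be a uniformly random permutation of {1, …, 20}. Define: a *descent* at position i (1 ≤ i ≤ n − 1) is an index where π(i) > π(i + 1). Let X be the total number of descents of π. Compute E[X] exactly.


Write X = Σ X_I over i = 1, …, 19, with X_I the indicator of one descent.
There are 19 indicators.
For each fixed i, the pair (π(i), π(i+1)) is a uniformly random ordered pair of distinct values from {1, …, 20}; by symmetry P[π(i) > π(i+1)] = 1/2.
By linearity: E[X] = 19 · (1/2) = (20 − 1) · (1/2) = 19/2 ≈ 9.5000.

E[X] = 19/2 = 9.5000.


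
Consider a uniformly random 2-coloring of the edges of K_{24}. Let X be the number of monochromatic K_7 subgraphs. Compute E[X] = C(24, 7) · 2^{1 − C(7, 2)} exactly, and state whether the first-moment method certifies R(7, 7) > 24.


E[X] = C(24, 7) · 2^{1 − 21} = 346104 · 2^{−20} = 346104/1048576.
As a reduced fraction: E[X] = 43263/131072 ≈ 0.3300705.
Is E[X] < 1? YES.
Since E[X] < 1, there exists a 2-coloring of K_{24} with no monochromatic K_7; hence R(7, 7) > 24.

E[X] = 43263/131072 ≈ 0.3300705; E[X] < 1, so R(7, 7) > 24.


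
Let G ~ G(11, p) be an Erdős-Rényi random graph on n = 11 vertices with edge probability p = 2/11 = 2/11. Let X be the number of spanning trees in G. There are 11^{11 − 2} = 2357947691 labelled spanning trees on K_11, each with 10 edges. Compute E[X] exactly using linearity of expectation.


K_11 has 11^{11 − 2} = 2357947691 labelled spanning trees.
For each such spanning tree H, let X_H = 1 if all 10 edges of H are present in G. Then P[X_H = 1] = p^{10} = (2/11)^{10} = 1024/25937424601.
By linearity: E[X] = Σ_H E[X_H] = 2357947691 · p^{10} = 2357947691 · 1024/25937424601 = 1024/11.
Numerically: E[X] ≈ 93.0909.

E[X] = 2357947691 · (2/11)^{10} = 1024/11 ≈ 93.0909.


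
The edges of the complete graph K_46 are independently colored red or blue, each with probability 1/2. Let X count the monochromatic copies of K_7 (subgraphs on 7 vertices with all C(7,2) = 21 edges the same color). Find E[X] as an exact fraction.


Let X = Σ_S X_S over the C(46, 7) = 53524680 subsets S of size 7, where X_S = 1 if the K_7 on S is monochromatic.
For a fixed S, the K_7 on S has C(7, 2) = 21 edges. P[all 21 edges red] = (1/2)^21, and likewise for blue, so P[monochromatic] = 2·(1/2)^21 = 2^{1 − 21} = 1/1048576.
By linearity: E[X] = C(46, 7) · 2^{1 − 21} = 53524680 · 1/1048576 = 6690585/131072.
Numerically: E[X] ≈ 51.0451.

E[X] = C(46,7)·2^(1−C(7,2)) = 6690585/131072 ≈ 51.0451.


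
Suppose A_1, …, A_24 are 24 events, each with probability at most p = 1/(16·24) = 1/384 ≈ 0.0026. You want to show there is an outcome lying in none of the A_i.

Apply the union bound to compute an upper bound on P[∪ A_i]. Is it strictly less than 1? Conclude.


Union bound: P[∪_{i=1}^{24} A_i] ≤ Σ_i P[A_i] ≤ 24·p = 24·(1/384) = 1/16.
Numerically: 1/16 ≈ 0.0625.
Is 1/16 < 1? YES.
Since P[∪ A_i] ≤ 1/16 < 1, the complement has P[∩ A_i^c] ≥ 1 − 1/16 = 15/16 > 0, so some outcome avoids every A_i.

24·p = 1/16 ≈ 0.0625; existence CERTIFIED by the union bound.


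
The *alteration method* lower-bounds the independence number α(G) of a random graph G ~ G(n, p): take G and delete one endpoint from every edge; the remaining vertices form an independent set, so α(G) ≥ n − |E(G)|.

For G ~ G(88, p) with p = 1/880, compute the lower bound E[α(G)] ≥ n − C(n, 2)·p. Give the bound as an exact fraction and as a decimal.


E[|E(G)|] = C(88, 2)·p = 3828 · (1/880) = 87/20.
E[α(G)] ≥ n − E[|E(G)|] = 88 − 87/20 = 1673/20.
Numerically: ≈ 83.65000.
(This is only a lower bound; the true E[α(G)] may be larger.)

E[α(G)] ≥ 1673/20 ≈ 83.65000.


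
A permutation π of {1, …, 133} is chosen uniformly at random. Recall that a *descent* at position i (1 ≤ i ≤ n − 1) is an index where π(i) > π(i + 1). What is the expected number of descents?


Write X = Σ X_I over i = 1, …, 132, with X_I the indicator of one descent.
There are 132 indicators.
For each fixed i, the pair (π(i), π(i+1)) is a uniformly random ordered pair of distinct values from {1, …, 133}; by symmetry P[π(i) > π(i+1)] = 1/2.
By linearity: E[X] = 132 · (1/2) = (133 − 1) · (1/2) = 66 ≈ 66.000000.

E[X] = 66 = 66.000000.


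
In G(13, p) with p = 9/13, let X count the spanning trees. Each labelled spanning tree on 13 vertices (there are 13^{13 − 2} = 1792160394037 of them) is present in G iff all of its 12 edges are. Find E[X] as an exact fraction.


K_13 has 13^{13 − 2} = 1792160394037 labelled spanning trees.
For each such spanning tree H, let X_H = 1 if all 12 edges of H are present in G. Then P[X_H = 1] = p^{12} = (9/13)^{12} = 282429536481/23298085122481.
By linearity of expectation: E[X] = Σ_H E[X_H] = 1792160394037 · p^{12} = 1792160394037 · 282429536481/23298085122481 = 282429536481/13.
Numerically: E[X] ≈ 2.17253e+10.

E[X] = 1792160394037 · (9/13)^{12} = 282429536481/13 ≈ 2.17253e+10.


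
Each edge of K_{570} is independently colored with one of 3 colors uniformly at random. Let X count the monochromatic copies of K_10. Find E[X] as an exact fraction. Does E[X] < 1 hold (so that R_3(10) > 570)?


E[X] = C(570, 10) · 3^{1 − 45} = 921524823451961408691 · 3^{−44} = 921524823451961408691/984770902183611232881.
As a reduced fraction: E[X] = 34130549016739311433/36472996377170786403 ≈ 0.936.
Is E[X] < 1? YES.
Since E[X] < 1, there exists a 3-coloring of K_{570} with no monochromatic K_10; hence R_3(10) > 570.

E[X] = 34130549016739311433/36472996377170786403 ≈ 0.936; E[X] < 1, so R_3(10) > 570.


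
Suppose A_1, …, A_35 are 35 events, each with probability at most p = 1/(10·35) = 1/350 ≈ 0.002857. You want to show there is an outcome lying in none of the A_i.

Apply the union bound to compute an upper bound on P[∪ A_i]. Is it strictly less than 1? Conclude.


Union bound: P[∪_{i=1}^{35} A_i] ≤ Σ_i P[A_i] ≤ 35·p = 35·(1/350) = 1/10.
Numerically: 1/10 ≈ 0.100000.
Is 1/10 < 1? YES.
Since P[∪ A_i] ≤ 1/10 < 1, the complement has P[∩ A_i^c] ≥ 1 − 1/10 = 9/10 > 0, so some outcome avoids every A_i.

35·p = 1/10 ≈ 0.100000; existence CERTIFIED by the union bound.


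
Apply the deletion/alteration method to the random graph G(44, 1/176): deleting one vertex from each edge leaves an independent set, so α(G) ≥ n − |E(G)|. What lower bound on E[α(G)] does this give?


E[|E(G)|] = C(44, 2)·p = 946 · (1/176) = 43/8.
E[α(G)] ≥ n − E[|E(G)|] = 44 − 43/8 = 309/8.
Numerically: ≈ 38.625.
(This is only a lower bound; the true E[α(G)] may be larger.)

E[α(G)] ≥ 309/8 ≈ 38.625.


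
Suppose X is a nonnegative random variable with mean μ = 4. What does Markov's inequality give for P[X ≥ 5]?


μ = E[X] = 4, a = 5.
Markov: P[X ≥ 5] ≤ μ/a = (4)/5 = 4/5.
Numerically: ≈ 0.800000.
(Since a = 5 > μ = 4.000000, the bound 4/5 is < 1 and informative.)

P[X ≥ 5] ≤ 4/5 ≈ 0.800000.


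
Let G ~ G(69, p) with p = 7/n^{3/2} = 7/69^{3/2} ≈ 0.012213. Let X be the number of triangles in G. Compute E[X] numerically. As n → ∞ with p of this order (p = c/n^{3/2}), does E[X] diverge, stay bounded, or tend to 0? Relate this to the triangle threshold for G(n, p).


Number of potential triangles: C(69, 3) = 52394.
Each occurs with probability p³ ≈ (0.012213)³ ≈ 1.8216847e-06.
By linearity: E[X] = C(69, 3)·p³ ≈ 52394 · 1.8216847e-06 ≈ 0.09545.
Since α = 3/2 > 1, p = c/n^{3/2} = o(1/n) is below the triangle threshold p ~ 1/n. Asymptotically E[X] ~ (c³/6)·n^{3(1−α)} = (7³/6)·n^{-1.5} → 0, so by Markov's inequality G has no triangles w.h.p.

E[X] ≈ 0.09545; in regime p = Θ(1/n^{3/2}) E[X] tends to 0 (below the triangle threshold p ~ 1/n).


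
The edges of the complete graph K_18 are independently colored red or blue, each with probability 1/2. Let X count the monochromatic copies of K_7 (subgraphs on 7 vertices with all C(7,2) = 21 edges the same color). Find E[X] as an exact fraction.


Let X = Σ_S X_S over the C(18, 7) = 31824 subsets S of size 7, where X_S = 1 if the K_7 on S is monochromatic.
For a fixed S, the K_7 on S has C(7, 2) = 21 edges. P[all 21 edges red] = (1/2)^21, and likewise for blue, so P[monochromatic] = 2·(1/2)^21 = 2^{1 − 21} = 1/1048576.
By linearity of expectation: E[X] = C(18, 7) · 2^{1 − 21} = 31824 · 1/1048576 = 1989/65536.
Numerically: E[X] ≈ 0.03035.

E[X] = C(18,7)·2^(1−C(7,2)) = 1989/65536 ≈ 0.03035.


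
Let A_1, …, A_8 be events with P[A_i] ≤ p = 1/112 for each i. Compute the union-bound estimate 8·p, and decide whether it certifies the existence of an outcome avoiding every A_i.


Union bound: P[∪_{i=1}^{8} A_i] ≤ Σ_i P[A_i] ≤ 8·p = 8·(1/112) = 1/14.
Numerically: 1/14 ≈ 0.0714286.
Is 1/14 < 1? YES.
Since P[∪ A_i] ≤ 1/14 < 1, the complement has P[∩ A_i^c] ≥ 1 − 1/14 = 13/14 > 0, so some outcome avoids every A_i.

8·p = 1/14 ≈ 0.0714286; existence CERTIFIED by the union bound.


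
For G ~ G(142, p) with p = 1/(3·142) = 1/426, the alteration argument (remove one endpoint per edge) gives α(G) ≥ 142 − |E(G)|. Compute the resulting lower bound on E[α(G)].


E[|E(G)|] = C(142, 2)·p = 10011 · (1/426) = 47/2.
E[α(G)] ≥ n − E[|E(G)|] = 142 − 47/2 = 237/2.
Numerically: ≈ 118.5000.
(This is only a lower bound; the true E[α(G)] may be larger.)

E[α(G)] ≥ 237/2 ≈ 118.5000.


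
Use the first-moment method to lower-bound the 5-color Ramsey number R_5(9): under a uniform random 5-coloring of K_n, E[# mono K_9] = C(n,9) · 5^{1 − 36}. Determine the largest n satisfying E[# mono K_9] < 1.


We need C(n, 9) · 5^{1 − 36} < 1, i.e. C(n, 9) < 5^{36 − 1} = 2910383045673370361328125.
Check values of n near the boundary:
  n = 2169: C(2169, 9) = 2879753360044504243499683; 2879753360044504243499683 < 2910383045673370361328125? YES
  n = 2170: C(2170, 9) = 2891746779868845075610510; 2891746779868845075610510 < 2910383045673370361328125? YES
  n = 2171: C(2171, 9) = 2903784578674959601827205; 2903784578674959601827205 < 2910383045673370361328125? YES
  n = 2172: C(2172, 9) = 2915866900084148060642020; 2915866900084148060642020 < 2910383045673370361328125? NO
The largest n with C(n, 9) < 2910383045673370361328125 is n = 2171 (where E[X] = 580756915734991920365441/582076609134674072265625 ≈ 0.9977). Hence R_5(9) > 2171, i.e. R_5(9) ≥ 2172.

Largest n = 2171; hence R_5(9) > 2171.


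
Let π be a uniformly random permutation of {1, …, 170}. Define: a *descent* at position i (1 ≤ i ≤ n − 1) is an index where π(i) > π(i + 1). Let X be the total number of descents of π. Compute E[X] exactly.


Write X = Σ X_I over i = 1, …, 169, with X_I the indicator of one descent.
There are 169 indicators.
For each fixed i, the pair (π(i), π(i+1)) is a uniformly random ordered pair of distinct values from {1, …, 170}; by symmetry P[π(i) > π(i+1)] = 1/2.
By linearity: E[X] = 169 · (1/2) = (170 − 1) · (1/2) = 169/2 ≈ 84.50000.

E[X] = 169/2 = 84.50000.


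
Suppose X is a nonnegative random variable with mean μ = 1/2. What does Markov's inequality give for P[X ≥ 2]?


μ = E[X] = 1/2, a = 2.
Markov: P[X ≥ 2] ≤ μ/a = (1/2)/2 = 1/4.
Numerically: ≈ 0.25000.
(Since a = 2 > μ = 0.50000, the bound 1/4 is < 1 and informative.)

P[X ≥ 2] ≤ 1/4 ≈ 0.25000.


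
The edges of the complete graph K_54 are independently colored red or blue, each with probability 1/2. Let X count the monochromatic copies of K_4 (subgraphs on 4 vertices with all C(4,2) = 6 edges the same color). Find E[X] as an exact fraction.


Let X = Σ_S X_S over the C(54, 4) = 316251 subsets S of size 4, where X_S = 1 if the K_4 on S is monochromatic.
For a fixed S, the K_4 on S has C(4, 2) = 6 edges. P[all 6 edges red] = (1/2)^6, and likewise for blue, so P[monochromatic] = 2·(1/2)^6 = 2^{1 − 6} = 1/32.
By linearity of expectation: E[X] = C(54, 4) · 2^{1 − 6} = 316251 · 1/32 = 316251/32.
Numerically: E[X] ≈ 9882.844.

E[X] = C(54,4)·2^(1−C(4,2)) = 316251/32 ≈ 9882.844.


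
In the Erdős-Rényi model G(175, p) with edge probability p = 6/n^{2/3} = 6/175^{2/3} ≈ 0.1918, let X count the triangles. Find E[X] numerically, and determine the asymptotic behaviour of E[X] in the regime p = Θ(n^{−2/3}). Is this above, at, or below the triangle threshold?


Number of potential triangles: C(175, 3) = 877975.
Each occurs with probability p³ ≈ (0.1918)³ ≈ 7.053061e-03.
By linearity: E[X] = C(175, 3)·p³ ≈ 877975 · 7.053061e-03 ≈ 6192.4114.
Since α = 2/3 < 1, p = c/n^{2/3} ≫ 1/n is above the triangle threshold p ~ 1/n. Asymptotically E[X] ~ (c³/6)·n^{3(1−α)} = (6³/6)·n^{1} → ∞; triangles are abundant w.h.p.

E[X] ≈ 6192.4114; in regime p = Θ(1/n^{2/3}) E[X] diverges (above the triangle threshold p ~ 1/n).


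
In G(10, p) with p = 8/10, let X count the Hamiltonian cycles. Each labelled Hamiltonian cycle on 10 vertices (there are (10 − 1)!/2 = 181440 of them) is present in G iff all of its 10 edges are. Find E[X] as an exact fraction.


K_10 has (10 − 1)!/2 = 181440 labelled Hamiltonian cycles.
For each such Hamiltonian cycle H, let X_H = 1 if all 10 edges of H are present in G. Then P[X_H = 1] = p^{10} = (4/5)^{10} = 1048576/9765625.
Summing the indicators: E[X] = Σ_H E[X_H] = 181440 · p^{10} = 181440 · 1048576/9765625 = 38050725888/1953125.
Numerically: E[X] ≈ 1.948e+04.

E[X] = 181440 · (4/5)^{10} = 38050725888/1953125 ≈ 1.948e+04.
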